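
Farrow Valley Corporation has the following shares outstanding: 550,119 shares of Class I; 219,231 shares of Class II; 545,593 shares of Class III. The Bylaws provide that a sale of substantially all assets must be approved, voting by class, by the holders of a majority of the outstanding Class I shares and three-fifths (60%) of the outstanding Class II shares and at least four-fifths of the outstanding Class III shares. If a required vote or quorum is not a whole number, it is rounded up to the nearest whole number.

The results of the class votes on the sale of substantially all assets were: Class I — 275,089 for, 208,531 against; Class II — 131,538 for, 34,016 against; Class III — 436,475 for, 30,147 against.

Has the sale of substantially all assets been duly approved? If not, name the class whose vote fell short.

Not approved — the Class II shares did not give the required vote.

Class I: a majority of 550119 is 275060; 275,060 required, 275,089 in favor — approved.
Class II: 3/5 of 219231 = 131538.60, rounded up to 131539; 131,539 required, 131,538 in favor — not approved.
Class III: 4/5 of 545593 = 436474.40, rounded up to 436475; 436,475 required, 436,475 in favor — approved.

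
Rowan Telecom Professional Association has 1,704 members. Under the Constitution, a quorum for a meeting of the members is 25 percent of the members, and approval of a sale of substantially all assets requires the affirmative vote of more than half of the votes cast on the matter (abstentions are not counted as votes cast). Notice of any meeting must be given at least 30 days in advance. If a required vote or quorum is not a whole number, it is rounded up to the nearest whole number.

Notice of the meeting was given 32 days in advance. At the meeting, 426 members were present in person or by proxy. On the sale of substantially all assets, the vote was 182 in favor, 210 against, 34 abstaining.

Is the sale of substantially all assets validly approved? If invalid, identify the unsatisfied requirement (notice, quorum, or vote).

Notice: 32 days given; 30 required. Satisfied.
Quorum: 25% of 1,704 = 426; 426 present. Satisfied.
Vote: requires a majority of the votes cast (426 − 34 abstaining = 392); a majority of 392 is 197, so 197 needed; 182 in favor. Not satisfied.

Invalid — vote requirement not satisfied.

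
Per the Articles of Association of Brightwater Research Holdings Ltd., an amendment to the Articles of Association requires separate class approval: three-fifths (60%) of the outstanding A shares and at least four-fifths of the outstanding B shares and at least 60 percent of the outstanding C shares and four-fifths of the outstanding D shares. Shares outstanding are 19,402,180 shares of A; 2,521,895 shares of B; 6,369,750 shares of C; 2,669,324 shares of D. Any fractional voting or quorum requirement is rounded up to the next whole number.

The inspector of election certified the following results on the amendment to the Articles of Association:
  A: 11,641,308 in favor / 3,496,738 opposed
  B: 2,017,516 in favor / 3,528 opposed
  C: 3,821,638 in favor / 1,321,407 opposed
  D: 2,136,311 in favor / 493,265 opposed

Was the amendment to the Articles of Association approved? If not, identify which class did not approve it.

A: 3/5 of 19402180 = 11641308; 11,641,308 required, 11,641,308 in favor — approved.
B: 4/5 of 2521895 = 2017516; 2,017,516 required, 2,017,516 in favor — approved.
C: 3/5 of 6369750 = 3821850; 3,821,850 required, 3,821,638 in favor — not approved.
D: 4/5 of 2669324 = 2135459.20, rounded up to 2135460; 2,135,460 required, 2,136,311 in favor — approved.

Not approved — the C shares did not give the required vote.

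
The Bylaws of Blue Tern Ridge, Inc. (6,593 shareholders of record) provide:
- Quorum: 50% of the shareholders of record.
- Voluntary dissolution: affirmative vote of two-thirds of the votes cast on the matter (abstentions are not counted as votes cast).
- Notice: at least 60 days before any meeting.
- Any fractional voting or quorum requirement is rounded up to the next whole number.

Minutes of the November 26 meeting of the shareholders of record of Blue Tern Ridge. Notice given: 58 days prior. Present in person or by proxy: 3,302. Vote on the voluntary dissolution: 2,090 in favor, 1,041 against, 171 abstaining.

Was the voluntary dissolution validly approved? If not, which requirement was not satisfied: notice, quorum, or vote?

Invalid — notice requirement not satisfied.

Notice: 58 days given; 60 required. Not satisfied.
Quorum: 50% of 6,593 = 3,296.50, rounded up to 3,297; 3,302 present. Satisfied.
Vote: requires two-thirds of the votes cast (3,302 − 171 abstaining = 3,131); 2/3 of 3131 = 2087.33, rounded up to 2088, so 2,088 needed; 2,090 in favor. Satisfied.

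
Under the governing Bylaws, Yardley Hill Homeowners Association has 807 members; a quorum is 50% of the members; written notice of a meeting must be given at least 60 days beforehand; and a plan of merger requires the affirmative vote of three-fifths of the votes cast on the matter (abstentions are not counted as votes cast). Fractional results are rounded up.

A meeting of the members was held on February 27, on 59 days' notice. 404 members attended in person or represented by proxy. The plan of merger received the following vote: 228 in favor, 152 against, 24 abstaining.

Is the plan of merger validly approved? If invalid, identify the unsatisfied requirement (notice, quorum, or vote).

Invalid — notice requirement not satisfied.

Notice: 59 days given; 60 required. Not satisfied.
Quorum: 50% of 807 = 403.50, rounded up to 404; 404 present. Satisfied.
Vote: requires three-fifths of the votes cast (404 − 24 abstaining = 380); 3/5 of 380 = 228, so 228 needed; 228 in favor. Satisfied.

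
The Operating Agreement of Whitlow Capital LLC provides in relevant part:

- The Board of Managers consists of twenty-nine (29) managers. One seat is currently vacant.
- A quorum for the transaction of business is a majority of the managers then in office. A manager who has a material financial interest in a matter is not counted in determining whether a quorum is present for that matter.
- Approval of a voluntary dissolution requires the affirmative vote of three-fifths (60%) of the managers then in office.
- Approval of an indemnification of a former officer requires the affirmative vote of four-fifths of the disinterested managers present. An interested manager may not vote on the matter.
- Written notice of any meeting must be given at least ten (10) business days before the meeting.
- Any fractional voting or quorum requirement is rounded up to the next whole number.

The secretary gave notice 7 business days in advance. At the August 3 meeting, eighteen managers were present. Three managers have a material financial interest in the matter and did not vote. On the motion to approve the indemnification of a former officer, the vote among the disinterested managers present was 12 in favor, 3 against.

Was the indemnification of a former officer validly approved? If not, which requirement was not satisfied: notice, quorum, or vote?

Invalid — notice requirement not satisfied.

Notice: 7 business days given; 10 required (7 < 10). Not satisfied.
Quorum: 18 present, but the 3 interested managers do not count, leaving 15. Quorum is 15. Satisfied.
Vote: the indemnification of a former officer requires four-fifths of the disinterested managers present (18 − 3 = 15). 4/5 of 15 = 12, so 12 affirmative votes are needed; 12 voted in favor. Satisfied.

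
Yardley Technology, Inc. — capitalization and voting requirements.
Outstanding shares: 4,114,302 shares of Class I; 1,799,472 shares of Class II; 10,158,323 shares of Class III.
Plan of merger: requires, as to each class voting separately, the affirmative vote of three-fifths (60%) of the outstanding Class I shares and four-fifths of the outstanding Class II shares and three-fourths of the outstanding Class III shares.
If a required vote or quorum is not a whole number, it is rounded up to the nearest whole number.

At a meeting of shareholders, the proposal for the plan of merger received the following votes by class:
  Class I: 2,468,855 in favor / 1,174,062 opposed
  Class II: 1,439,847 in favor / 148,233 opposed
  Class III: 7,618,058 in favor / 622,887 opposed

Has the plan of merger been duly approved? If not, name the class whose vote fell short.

Class I: 3/5 of 4114302 = 2468581.20, rounded up to 2468582; 2,468,582 required, 2,468,855 in favor — approved.
Class II: 4/5 of 1799472 = 1439577.60, rounded up to 1439578; 1,439,578 required, 1,439,847 in favor — approved.
Class III: 3/4 of 10158323 = 7618742.25, rounded up to 7618743; 7,618,743 required, 7,618,058 in favor — not approved.

Not approved — the Class III shares did not give the required vote.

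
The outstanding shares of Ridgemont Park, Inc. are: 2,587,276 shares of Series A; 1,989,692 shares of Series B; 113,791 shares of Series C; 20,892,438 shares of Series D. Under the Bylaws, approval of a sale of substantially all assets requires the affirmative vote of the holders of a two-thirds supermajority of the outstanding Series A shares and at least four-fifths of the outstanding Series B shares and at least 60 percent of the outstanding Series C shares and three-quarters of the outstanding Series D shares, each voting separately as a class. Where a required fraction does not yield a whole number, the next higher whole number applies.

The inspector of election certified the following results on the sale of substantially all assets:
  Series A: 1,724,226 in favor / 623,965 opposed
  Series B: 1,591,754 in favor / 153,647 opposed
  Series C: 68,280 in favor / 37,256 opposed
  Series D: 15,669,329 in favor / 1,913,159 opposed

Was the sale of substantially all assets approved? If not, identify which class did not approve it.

Series A: 2/3 of 2587276 = 1724850.67, rounded up to 1724851; 1,724,851 required, 1,724,226 in favor — not approved.
Series B: 4/5 of 1989692 = 1591753.60, rounded up to 1591754; 1,591,754 required, 1,591,754 in favor — approved.
Series C: 3/5 of 113791 = 68274.60, rounded up to 68275; 68,275 required, 68,280 in favor — approved.
Series D: 3/4 of 20892438 = 15669328.50, rounded up to 15669329; 15,669,329 required, 15,669,329 in favor — approved.

Not approved — the Series A shares did not give the required vote.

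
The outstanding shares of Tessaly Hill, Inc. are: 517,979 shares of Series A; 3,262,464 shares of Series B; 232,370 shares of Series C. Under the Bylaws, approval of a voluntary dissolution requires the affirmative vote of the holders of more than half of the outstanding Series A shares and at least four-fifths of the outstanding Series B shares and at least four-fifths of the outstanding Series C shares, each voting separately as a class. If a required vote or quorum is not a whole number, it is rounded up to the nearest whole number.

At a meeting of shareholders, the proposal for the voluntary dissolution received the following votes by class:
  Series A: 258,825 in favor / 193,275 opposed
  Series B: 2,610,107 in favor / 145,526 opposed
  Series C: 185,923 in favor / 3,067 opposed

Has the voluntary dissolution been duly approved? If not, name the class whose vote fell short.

Not approved — the Series A shares did not give the required vote.

Series A: a majority of 517979 is 258990; 258,990 required, 258,825 in favor — not approved.
Series B: 4/5 of 3262464 = 2609971.20, rounded up to 2609972; 2,609,972 required, 2,610,107 in favor — approved.
Series C: 4/5 of 232370 = 185896; 185,896 required, 185,923 in favor — approved.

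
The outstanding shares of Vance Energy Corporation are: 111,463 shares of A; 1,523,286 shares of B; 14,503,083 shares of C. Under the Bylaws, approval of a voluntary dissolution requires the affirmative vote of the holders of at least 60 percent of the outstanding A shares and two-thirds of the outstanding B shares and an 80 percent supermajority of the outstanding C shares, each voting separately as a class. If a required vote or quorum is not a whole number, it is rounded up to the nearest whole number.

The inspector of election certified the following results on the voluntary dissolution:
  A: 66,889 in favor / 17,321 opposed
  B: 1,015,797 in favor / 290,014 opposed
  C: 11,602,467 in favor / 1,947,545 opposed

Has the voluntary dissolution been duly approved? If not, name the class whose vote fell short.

Approved — every class gave the required vote.

A: 3/5 of 111463 = 66877.80, rounded up to 66878; 66,878 required, 66,889 in favor — approved.
B: 2/3 of 1523286 = 1015524; 1,015,524 required, 1,015,797 in favor — approved.
C: 4/5 of 14503083 = 11602466.40, rounded up to 11602467; 11,602,467 required, 11,602,467 in favor — approved.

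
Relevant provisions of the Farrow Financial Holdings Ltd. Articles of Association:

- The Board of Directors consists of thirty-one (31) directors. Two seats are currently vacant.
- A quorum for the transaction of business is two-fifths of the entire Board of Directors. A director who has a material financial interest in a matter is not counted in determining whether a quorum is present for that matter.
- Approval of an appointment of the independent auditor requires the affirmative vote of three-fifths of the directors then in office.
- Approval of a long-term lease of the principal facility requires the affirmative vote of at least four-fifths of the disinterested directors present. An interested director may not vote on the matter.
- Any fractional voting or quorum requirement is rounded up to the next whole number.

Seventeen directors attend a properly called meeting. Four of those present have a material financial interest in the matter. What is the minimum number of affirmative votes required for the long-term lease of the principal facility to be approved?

The long-term lease of the principal facility requires four-fifths of the disinterested directors present (17 − 4 = 13).
4/5 of 13 = 10.40, rounded up to 11.

11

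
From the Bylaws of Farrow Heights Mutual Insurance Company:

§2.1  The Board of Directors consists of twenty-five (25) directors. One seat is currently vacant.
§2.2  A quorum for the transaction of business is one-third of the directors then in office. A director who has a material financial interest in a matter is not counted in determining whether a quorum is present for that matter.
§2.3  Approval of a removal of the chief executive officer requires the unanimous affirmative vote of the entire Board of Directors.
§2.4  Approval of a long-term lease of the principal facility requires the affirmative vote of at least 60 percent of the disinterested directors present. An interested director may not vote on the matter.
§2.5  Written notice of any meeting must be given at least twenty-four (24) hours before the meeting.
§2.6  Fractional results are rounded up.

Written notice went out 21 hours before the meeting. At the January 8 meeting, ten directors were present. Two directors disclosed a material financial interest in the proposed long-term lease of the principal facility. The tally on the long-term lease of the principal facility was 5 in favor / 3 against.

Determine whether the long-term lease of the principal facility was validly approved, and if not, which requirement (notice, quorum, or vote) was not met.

Notice: 21 hours given; 24 required (21 < 24). Not satisfied.
Quorum: 10 present, but the 2 interested directors do not count, leaving 8. Quorum is 8. Satisfied.
Vote: the long-term lease of the principal facility requires three-fifths of the disinterested directors present (10 − 2 = 8). 3/5 of 8 = 4.80, rounded up to 5, so 5 affirmative votes are needed; 5 voted in favor. Satisfied.

Invalid — notice requirement not satisfied.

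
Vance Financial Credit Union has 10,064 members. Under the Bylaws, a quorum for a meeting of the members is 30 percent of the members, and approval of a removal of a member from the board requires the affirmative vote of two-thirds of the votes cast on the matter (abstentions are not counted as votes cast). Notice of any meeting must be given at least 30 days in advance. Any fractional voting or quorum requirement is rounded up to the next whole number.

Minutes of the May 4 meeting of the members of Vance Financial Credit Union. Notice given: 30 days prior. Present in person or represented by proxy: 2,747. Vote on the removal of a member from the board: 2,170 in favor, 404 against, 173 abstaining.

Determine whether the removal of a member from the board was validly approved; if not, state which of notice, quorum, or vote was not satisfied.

Notice: 30 days given; 30 required. Satisfied.
Quorum: 30% of 10,064 = 3,019.20, rounded up to 3,020; 2,747 present. Not satisfied.
Vote: requires two-thirds of the votes cast (2,747 − 173 abstaining = 2,574); 2/3 of 2574 = 1716, so 1,716 needed; 2,170 in favor. Satisfied.

Invalid — quorum requirement not satisfied.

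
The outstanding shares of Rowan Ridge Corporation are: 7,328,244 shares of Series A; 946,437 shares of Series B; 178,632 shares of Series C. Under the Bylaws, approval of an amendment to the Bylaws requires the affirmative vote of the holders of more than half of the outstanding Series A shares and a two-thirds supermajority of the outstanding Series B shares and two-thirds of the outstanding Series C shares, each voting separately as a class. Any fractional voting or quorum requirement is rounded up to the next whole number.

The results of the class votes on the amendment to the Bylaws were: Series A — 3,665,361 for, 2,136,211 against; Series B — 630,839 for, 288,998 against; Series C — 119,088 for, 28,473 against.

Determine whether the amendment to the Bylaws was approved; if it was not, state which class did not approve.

Series A: a majority of 7328244 is 3664123; 3,664,123 required, 3,665,361 in favor — approved.
Series B: 2/3 of 946437 = 630958; 630,958 required, 630,839 in favor — not approved.
Series C: 2/3 of 178632 = 119088; 119,088 required, 119,088 in favor — approved.

Not approved — the Series B shares did not give the required vote.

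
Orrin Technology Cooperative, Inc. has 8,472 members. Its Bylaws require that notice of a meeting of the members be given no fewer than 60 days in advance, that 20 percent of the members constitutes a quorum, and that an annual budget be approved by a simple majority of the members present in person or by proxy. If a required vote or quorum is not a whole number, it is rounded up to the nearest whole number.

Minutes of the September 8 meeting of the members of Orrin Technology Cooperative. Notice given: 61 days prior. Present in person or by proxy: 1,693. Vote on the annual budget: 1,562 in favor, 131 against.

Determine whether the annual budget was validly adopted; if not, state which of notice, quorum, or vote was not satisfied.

Notice: 61 days given; 60 required. Satisfied.
Quorum: 20% of 8,472 = 1,694.40, rounded up to 1,695; 1,693 present. Not satisfied.
Vote: requires a majority of those present (1,693); a majority of 1693 is 847, so 847 needed; 1,562 in favor. Satisfied.

Invalid — quorum requirement not satisfied.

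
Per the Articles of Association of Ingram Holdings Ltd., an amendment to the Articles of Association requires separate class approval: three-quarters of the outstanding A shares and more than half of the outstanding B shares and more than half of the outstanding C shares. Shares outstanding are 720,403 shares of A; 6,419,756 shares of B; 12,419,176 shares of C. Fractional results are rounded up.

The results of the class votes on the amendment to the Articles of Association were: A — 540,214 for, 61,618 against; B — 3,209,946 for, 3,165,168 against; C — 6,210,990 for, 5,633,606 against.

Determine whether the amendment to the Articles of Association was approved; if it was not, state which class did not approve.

A: 3/4 of 720403 = 540302.25, rounded up to 540303; 540,303 required, 540,214 in favor — not approved.
B: a majority of 6419756 is 3209879; 3,209,879 required, 3,209,946 in favor — approved.
C: a majority of 12419176 is 6209589; 6,209,589 required, 6,210,990 in favor — approved.

Not approved — the A shares did not give the required vote.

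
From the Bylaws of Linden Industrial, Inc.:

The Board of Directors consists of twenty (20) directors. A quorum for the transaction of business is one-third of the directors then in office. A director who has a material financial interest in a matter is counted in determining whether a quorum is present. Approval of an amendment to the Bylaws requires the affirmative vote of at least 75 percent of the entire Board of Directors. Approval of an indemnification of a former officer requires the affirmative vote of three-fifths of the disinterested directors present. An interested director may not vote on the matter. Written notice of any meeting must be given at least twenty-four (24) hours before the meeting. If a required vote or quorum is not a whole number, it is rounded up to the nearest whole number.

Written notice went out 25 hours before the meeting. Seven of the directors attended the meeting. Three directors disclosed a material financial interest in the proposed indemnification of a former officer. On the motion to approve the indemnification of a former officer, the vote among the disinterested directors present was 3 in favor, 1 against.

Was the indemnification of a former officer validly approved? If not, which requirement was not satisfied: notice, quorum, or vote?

Valid — all requirements satisfied.

Notice: 25 hours given; 24 required (25 ≥ 24). Satisfied.
Quorum: 7 present (interested directors count toward quorum); quorum is 7. Satisfied.
Vote: the indemnification of a former officer requires three-fifths of the disinterested directors present (7 − 3 = 4). 3/5 of 4 = 2.40, rounded up to 3, so 3 affirmative votes are needed; 3 voted in favor. Satisfied.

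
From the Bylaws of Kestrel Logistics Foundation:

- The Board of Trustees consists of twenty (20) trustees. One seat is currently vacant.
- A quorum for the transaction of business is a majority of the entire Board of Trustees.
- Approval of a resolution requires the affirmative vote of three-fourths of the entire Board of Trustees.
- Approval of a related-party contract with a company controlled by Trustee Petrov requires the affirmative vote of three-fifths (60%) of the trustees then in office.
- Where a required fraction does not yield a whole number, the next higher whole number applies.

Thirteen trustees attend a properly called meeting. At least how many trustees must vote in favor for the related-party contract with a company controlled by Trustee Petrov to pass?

12

The related-party contract with a company controlled by Trustee Petrov requires three-fifths of the trustees then in office (19).
3/5 of 19 = 11.40, rounded up to 12.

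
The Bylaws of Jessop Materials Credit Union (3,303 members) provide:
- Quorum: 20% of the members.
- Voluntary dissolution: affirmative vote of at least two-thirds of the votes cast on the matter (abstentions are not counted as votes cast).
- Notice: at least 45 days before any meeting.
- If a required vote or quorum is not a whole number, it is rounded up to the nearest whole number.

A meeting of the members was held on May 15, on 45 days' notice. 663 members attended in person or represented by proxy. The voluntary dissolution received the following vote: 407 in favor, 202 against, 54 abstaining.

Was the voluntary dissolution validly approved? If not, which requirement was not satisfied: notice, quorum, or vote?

Notice: 45 days given; 45 required. Satisfied.
Quorum: 20% of 3,303 = 660.60, rounded up to 661; 663 present. Satisfied.
Vote: requires two-thirds of the votes cast (663 − 54 abstaining = 609); 2/3 of 609 = 406, so 406 needed; 407 in favor. Satisfied.

Valid — all requirements satisfied.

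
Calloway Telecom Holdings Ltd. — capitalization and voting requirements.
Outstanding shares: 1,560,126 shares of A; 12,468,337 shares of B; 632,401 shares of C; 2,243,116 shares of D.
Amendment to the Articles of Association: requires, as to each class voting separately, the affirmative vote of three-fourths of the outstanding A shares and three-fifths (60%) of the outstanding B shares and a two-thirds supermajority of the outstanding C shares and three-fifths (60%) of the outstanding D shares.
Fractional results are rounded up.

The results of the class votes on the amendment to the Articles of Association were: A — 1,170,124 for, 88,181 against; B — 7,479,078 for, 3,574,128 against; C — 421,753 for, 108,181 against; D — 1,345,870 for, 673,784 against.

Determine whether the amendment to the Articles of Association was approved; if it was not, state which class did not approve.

A: 3/4 of 1560126 = 1170094.50, rounded up to 1170095; 1,170,095 required, 1,170,124 in favor — approved.
B: 3/5 of 12468337 = 7481002.20, rounded up to 7481003; 7,481,003 required, 7,479,078 in favor — not approved.
C: 2/3 of 632401 = 421600.67, rounded up to 421601; 421,601 required, 421,753 in favor — approved.
D: 3/5 of 2243116 = 1345869.60, rounded up to 1345870; 1,345,870 required, 1,345,870 in favor — approved.

Not approved — the B shares did not give the required vote.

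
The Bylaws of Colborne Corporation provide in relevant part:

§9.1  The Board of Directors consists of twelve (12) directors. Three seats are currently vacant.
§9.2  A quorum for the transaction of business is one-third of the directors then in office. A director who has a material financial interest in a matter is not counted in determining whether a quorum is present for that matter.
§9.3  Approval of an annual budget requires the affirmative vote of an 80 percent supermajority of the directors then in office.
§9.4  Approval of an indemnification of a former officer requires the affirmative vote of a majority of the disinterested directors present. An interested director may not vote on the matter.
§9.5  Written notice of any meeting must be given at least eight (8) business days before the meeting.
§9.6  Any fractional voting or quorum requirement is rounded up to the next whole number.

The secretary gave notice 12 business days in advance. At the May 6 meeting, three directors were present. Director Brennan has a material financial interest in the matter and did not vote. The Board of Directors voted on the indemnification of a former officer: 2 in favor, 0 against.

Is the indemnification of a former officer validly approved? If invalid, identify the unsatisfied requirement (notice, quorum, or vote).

Notice: 12 business days given; 8 required (12 ≥ 8). Satisfied.
Quorum: 3 present, but the 1 interested director does not count, leaving 2. Quorum is 3. Not satisfied.
Vote: the indemnification of a former officer requires a majority of the disinterested directors present (3 − 1 = 2). A majority of 2 is 2, so 2 affirmative votes are needed; 2 voted in favor. Satisfied. (Moot — without a quorum no business can be validly transacted.)

Invalid — quorum requirement not satisfied.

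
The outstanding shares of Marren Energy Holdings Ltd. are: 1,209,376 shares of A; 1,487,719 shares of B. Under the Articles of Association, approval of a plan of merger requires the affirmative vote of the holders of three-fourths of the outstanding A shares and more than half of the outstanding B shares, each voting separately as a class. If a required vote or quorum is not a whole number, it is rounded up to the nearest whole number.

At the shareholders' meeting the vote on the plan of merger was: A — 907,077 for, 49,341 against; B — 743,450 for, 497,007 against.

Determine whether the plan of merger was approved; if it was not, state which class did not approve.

Not approved — the B shares did not give the required vote.

A: 3/4 of 1209376 = 907032; 907,032 required, 907,077 in favor — approved.
B: a majority of 1487719 is 743860; 743,860 required, 743,450 in favor — not approved.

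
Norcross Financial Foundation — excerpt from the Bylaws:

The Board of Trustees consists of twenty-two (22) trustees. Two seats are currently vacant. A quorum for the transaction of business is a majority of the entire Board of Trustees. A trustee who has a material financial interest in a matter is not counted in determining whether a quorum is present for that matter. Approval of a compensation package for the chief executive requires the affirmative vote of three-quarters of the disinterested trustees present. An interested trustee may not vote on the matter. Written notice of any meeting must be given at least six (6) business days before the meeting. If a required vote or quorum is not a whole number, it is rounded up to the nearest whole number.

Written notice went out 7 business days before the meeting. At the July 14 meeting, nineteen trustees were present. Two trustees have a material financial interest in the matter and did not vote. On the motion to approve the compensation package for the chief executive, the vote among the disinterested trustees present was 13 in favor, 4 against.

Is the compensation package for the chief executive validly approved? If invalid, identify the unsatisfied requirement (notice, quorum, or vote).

Valid — all requirements satisfied.

Notice: 7 business days given; 6 required (7 ≥ 6). Satisfied.
Quorum: 19 present, but the 2 interested trustees do not count, leaving 17. Quorum is 12. Satisfied.
Vote: the compensation package for the chief executive requires three-fourths of the disinterested trustees present (19 − 2 = 17). 3/4 of 17 = 12.75, rounded up to 13, so 13 affirmative votes are needed; 13 voted in favor. Satisfied.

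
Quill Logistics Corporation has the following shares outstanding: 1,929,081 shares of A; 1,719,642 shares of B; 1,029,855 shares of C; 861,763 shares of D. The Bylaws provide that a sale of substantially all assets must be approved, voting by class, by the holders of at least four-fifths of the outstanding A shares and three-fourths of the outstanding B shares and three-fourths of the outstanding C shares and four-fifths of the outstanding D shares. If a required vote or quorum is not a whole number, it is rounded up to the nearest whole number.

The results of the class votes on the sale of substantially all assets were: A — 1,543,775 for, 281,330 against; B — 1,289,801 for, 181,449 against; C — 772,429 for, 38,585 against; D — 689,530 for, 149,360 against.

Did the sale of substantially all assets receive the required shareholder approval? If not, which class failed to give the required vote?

A: 4/5 of 1929081 = 1543264.80, rounded up to 1543265; 1,543,265 required, 1,543,775 in favor — approved.
B: 3/4 of 1719642 = 1289731.50, rounded up to 1289732; 1,289,732 required, 1,289,801 in favor — approved.
C: 3/4 of 1029855 = 772391.25, rounded up to 772392; 772,392 required, 772,429 in favor — approved.
D: 4/5 of 861763 = 689410.40, rounded up to 689411; 689,411 required, 689,530 in favor — approved.

Approved — every class gave the required vote.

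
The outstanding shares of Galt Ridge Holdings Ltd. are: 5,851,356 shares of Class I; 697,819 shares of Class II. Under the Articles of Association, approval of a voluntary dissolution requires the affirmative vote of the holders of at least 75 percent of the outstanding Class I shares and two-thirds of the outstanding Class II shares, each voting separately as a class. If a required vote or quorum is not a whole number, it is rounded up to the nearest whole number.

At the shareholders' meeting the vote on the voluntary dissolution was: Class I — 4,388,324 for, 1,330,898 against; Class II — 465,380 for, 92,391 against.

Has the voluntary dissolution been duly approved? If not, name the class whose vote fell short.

Class I: 3/4 of 5851356 = 4388517; 4,388,517 required, 4,388,324 in favor — not approved.
Class II: 2/3 of 697819 = 465212.67, rounded up to 465213; 465,213 required, 465,380 in favor — approved.

Not approved — the Class I shares did not give the required vote.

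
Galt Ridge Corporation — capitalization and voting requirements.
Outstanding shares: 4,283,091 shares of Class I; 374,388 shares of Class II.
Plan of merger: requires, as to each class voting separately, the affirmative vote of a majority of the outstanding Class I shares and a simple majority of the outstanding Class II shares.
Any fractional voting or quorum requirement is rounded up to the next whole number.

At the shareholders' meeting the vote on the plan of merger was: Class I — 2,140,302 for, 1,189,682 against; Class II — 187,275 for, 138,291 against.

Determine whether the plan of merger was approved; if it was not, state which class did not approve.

Class I: a majority of 4283091 is 2141546; 2,141,546 required, 2,140,302 in favor — not approved.
Class II: a majority of 374388 is 187195; 187,195 required, 187,275 in favor — approved.

Not approved — the Class I shares did not give the required vote.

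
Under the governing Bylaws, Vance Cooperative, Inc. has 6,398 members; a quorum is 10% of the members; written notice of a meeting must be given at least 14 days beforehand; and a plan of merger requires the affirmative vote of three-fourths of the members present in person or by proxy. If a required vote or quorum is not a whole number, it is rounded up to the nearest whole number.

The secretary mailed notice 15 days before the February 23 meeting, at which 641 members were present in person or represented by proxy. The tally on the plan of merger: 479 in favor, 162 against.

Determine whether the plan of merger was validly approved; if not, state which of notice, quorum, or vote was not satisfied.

Invalid — vote requirement not satisfied.

Notice: 15 days given; 14 required. Satisfied.
Quorum: 10% of 6,398 = 639.80, rounded up to 640; 641 present. Satisfied.
Vote: requires three-fourths of those present (641); 3/4 of 641 = 480.75, rounded up to 481, so 481 needed; 479 in favor. Not satisfied.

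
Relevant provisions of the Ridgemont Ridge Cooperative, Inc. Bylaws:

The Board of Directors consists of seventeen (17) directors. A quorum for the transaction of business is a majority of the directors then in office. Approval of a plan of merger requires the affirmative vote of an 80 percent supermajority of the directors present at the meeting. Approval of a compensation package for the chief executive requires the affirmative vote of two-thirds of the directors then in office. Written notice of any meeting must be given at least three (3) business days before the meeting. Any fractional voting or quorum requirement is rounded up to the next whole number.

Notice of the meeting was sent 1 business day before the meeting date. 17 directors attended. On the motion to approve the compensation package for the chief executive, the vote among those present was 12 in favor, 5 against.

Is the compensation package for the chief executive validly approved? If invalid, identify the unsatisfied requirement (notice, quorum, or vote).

Notice: 1 business day given; 3 required (1 < 3). Not satisfied.
Quorum: 17 present; quorum is 9. Satisfied.
Vote: the compensation package for the chief executive requires two-thirds of the directors then in office (17). 2/3 of 17 = 11.33, rounded up to 12, so 12 affirmative votes are needed; 12 voted in favor. Satisfied.

Invalid — notice requirement not satisfied.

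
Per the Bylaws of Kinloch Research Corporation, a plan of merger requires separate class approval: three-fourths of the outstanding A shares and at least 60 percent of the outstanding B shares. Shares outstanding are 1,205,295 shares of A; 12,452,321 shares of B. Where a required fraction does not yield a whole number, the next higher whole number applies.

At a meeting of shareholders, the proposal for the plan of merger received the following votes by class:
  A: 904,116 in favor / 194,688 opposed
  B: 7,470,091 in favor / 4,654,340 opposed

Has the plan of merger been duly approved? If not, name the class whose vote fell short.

A: 3/4 of 1205295 = 903971.25, rounded up to 903972; 903,972 required, 904,116 in favor — approved.
B: 3/5 of 12452321 = 7471392.60, rounded up to 7471393; 7,471,393 required, 7,470,091 in favor — not approved.

Not approved — the B shares did not give the required vote.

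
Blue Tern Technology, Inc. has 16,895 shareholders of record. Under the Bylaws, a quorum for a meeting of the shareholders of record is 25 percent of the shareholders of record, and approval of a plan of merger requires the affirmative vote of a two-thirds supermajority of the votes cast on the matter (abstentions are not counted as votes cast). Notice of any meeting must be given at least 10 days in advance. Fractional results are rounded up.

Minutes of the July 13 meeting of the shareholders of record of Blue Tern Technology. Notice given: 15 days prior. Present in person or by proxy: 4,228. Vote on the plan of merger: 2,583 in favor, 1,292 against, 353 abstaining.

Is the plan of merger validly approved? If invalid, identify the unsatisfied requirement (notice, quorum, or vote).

Notice: 15 days given; 10 required. Satisfied.
Quorum: 25% of 16,895 = 4,223.75, rounded up to 4,224; 4,228 present. Satisfied.
Vote: requires two-thirds of the votes cast (4,228 − 353 abstaining = 3,875); 2/3 of 3875 = 2583.33, rounded up to 2584, so 2,584 needed; 2,583 in favor. Not satisfied.

Invalid — vote requirement not satisfied.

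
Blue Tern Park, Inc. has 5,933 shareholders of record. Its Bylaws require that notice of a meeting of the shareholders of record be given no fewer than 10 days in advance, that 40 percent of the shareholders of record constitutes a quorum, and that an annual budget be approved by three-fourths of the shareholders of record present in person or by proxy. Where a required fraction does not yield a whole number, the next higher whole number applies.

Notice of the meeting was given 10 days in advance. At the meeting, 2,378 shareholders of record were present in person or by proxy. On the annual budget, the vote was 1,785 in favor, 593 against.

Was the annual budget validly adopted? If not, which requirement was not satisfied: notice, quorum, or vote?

Notice: 10 days given; 10 required. Satisfied.
Quorum: 40% of 5,933 = 2,373.20, rounded up to 2,374; 2,378 present. Satisfied.
Vote: requires three-fourths of those present (2,378); 3/4 of 2378 = 1783.50, rounded up to 1784, so 1,784 needed; 1,785 in favor. Satisfied.

Valid — all requirements satisfied.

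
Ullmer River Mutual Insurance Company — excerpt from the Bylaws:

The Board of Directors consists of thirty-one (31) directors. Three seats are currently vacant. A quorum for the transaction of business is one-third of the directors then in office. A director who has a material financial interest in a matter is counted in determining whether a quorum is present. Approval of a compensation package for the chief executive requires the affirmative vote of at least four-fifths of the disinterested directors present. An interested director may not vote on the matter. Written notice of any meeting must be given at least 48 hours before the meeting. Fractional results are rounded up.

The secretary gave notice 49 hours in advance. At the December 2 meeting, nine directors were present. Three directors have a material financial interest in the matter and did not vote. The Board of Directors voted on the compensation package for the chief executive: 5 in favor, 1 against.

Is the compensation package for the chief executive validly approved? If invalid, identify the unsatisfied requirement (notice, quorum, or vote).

Invalid — quorum requirement not satisfied.

Notice: 49 hours given; 48 required (49 ≥ 48). Satisfied.
Quorum: 9 present (interested directors count toward quorum); quorum is 10. Not satisfied.
Vote: the compensation package for the chief executive requires four-fifths of the disinterested directors present (9 − 3 = 6). 4/5 of 6 = 4.80, rounded up to 5, so 5 affirmative votes are needed; 5 voted in favor. Satisfied. (Moot — without a quorum no business can be validly transacted.)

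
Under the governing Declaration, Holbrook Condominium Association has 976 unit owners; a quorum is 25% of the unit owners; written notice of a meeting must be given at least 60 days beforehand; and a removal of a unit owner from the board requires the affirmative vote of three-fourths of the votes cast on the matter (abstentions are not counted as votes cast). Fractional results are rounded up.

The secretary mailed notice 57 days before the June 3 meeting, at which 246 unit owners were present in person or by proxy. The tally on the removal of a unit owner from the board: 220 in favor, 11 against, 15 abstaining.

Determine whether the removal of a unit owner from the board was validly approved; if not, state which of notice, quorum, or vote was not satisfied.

Invalid — notice requirement not satisfied.

Notice: 57 days given; 60 required. Not satisfied.
Quorum: 25% of 976 = 244; 246 present. Satisfied.
Vote: requires three-fourths of the votes cast (246 − 15 abstaining = 231); 3/4 of 231 = 173.25, rounded up to 174, so 174 needed; 220 in favor. Satisfied.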